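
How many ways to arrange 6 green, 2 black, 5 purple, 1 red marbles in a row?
14! / (6! × 2! × 5! × 1!) = 504504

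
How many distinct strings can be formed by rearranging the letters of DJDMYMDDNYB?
11! / (1! × 2! × 1! × 2! × 1! × 4!) = 415800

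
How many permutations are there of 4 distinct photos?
4! = 24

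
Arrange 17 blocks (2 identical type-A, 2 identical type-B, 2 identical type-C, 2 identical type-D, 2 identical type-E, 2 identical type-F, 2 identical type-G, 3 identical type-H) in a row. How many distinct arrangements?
17! / (2! × 2! × 2! × 2! × 2! × 2! × 2! × 3!) = 463134672000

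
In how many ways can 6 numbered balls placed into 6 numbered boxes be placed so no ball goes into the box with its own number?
!6 = Σ_{j=0}^{6} (-1)^j·6!/j! = 720 - 720 + 360 - 120 + 30 - 6 + 1 = 265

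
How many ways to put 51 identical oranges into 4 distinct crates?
C(51+4-1, 4-1) = C(54, 3) = 24804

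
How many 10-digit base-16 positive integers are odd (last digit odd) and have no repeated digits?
Last∈{1,3,5,7,9,11,13,15}. Last=0: 0. Last nonzero: 8×14×P(14,8) = 13561067520. Total = 13561067520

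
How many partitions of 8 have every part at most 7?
Let r_j(i) = number of partitions of i into parts ≤ j, for i = 0..8. r_1(i) = 1 for all i; r_j(i) = r_{j-1}(i) + r_j(i-j). Rows j = 2..7: ≤2: 1 1 2 2 3 3 4 4 5; ≤3: 1 1 2 3 4 5 7 8 10; ≤4: 1 1 2 3 5 6 9 11 15; ≤5: 1 1 2 3 5 7 10 13 18; ≤6: 1 1 2 3 5 7 11 14 20; ≤7: 1 1 2 3 5 7 11 15 21. r_7(8) = 21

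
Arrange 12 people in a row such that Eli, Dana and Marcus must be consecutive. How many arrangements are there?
Treat the 3 as one block: (12-3+1)! × 3! = 3628800 × 6 = 21772800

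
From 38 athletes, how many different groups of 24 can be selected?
C(38,24) = 38!/(24!×14!) = 9669554100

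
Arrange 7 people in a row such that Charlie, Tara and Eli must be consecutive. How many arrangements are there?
Treat the 3 as one block: (7-3+1)! × 3! = 120 × 6 = 720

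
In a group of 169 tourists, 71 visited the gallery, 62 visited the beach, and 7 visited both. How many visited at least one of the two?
|A∪B| = |A| + |B| - |A∩B| = 71 + 62 - 7 = 126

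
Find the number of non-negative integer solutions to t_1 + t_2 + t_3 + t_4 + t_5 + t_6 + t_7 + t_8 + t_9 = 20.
C(20+9-1, 9-1) = C(28, 8) = 3108105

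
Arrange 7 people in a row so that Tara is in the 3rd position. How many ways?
Fix one position: (7-1)! = 720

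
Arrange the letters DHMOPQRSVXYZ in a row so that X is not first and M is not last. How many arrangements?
By inclusion-exclusion: 12! - 2×(12-1)! + (12-2)! = 479001600 - 79833600 + 3628800 = 402796800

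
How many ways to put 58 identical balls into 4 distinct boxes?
C(58+4-1, 4-1) = C(61, 3) = 35990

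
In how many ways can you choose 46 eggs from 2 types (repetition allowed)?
C(46+2-1, 2-1) = C(47, 1) = 47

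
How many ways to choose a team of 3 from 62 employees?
C(62,3) = 62!/(3!×59!) = 37820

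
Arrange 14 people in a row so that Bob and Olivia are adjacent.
Treat as block: (14-1)! × 2! = 6227020800 × 2 = 12454041600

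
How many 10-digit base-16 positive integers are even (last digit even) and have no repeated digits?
Last∈{0,2,4,6,8,10,12,14}. Last=0: 1816214400. Last nonzero: 7×14×P(14,8) = 11865934080. Total = 13682148480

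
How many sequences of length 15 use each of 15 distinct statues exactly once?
15! = 1307674368000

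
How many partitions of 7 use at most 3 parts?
By conjugation, equals partitions of 7 into parts ≤ 3. Let r_j(i) = number of partitions of i into parts ≤ j, for i = 0..7. r_1(i) = 1 for all i; r_j(i) = r_{j-1}(i) + r_j(i-j). Rows j = 2..3: ≤2: 1 1 2 2 3 3 4 4; ≤3: 1 1 2 3 4 5 7 8. r_3(7) = 8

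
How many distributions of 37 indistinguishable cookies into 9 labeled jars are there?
C(37+9-1, 9-1) = C(45, 8) = 215553195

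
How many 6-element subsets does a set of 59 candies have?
C(59,6) = 59!/(6!×53!) = 45057474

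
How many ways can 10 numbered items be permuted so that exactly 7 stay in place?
Choose the 7 fixed points C(10,7) = 120, derange the rest: !3 = Σ_{j=0}^{3} (-1)^j·3!/j! = 6 - 6 + 3 - 1 = 2. Product = 120 × 2 = 240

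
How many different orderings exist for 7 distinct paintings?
7! = 5040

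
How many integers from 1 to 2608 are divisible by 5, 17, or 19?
⌊2608/5⌋+⌊2608/17⌋+⌊2608/19⌋ - ⌊2608/85⌋-⌊2608/95⌋-⌊2608/323⌋ + ⌊2608/1615⌋ = 521+153+137 - 30-27-8 + 1 = 747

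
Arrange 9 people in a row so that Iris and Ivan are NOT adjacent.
Total - adjacent = 9! - (9-1)!×2 = 362880 - 80640 = 282240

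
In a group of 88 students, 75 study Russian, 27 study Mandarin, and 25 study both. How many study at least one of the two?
|A∪B| = |A| + |B| - |A∩B| = 75 + 27 - 25 = 77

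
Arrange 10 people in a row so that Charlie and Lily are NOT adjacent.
Total - adjacent = 10! - (10-1)!×2 = 3628800 - 725760 = 2903040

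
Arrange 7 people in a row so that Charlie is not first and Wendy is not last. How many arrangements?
By inclusion-exclusion: 7! - 2×(7-1)! + (7-2)! = 5040 - 1440 + 120 = 3720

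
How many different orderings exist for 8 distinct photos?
8! = 40320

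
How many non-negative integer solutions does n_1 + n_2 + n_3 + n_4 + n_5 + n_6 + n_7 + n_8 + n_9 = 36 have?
C(36+9-1, 9-1) = C(44, 8) = 177232627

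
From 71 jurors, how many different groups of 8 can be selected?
C(71,8) = 71!/(8!×63!) = 10639125640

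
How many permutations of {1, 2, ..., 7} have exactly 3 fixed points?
Choose the 3 fixed points C(7,3) = 35, derange the rest: !4 = Σ_{j=0}^{4} (-1)^j·4!/j! = 24 - 24 + 12 - 4 + 1 = 9. Product = 35 × 9 = 315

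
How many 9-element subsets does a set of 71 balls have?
C(71,9) = 71!/(9!×62!) = 74473879480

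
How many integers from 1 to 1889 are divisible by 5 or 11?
⌊1889/5⌋ + ⌊1889/11⌋ - ⌊1889/55⌋ = 377 + 171 - 34 = 514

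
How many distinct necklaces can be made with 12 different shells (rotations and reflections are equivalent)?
(12-1)!/2 = 39916800/2 = 19958400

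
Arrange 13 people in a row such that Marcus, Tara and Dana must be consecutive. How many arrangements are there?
Treat the 3 as one block: (13-3+1)! × 3! = 39916800 × 6 = 239500800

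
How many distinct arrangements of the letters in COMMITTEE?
9! / (1! × 1! × 2! × 1! × 2! × 2!) = 45360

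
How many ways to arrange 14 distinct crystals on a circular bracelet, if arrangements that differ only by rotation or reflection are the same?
(14-1)!/2 = 6227020800/2 = 3113510400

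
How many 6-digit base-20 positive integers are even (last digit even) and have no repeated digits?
Last∈{0,2,4,6,8,10,12,14,16,18}. Last=0: 1395360. Last nonzero: 9×18×P(18,4) = 11897280. Total = 13292640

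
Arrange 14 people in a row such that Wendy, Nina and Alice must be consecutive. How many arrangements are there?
Treat the 3 as one block: (14-3+1)! × 3! = 479001600 × 6 = 2874009600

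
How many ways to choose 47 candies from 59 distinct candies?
C(59,47) = 59!/(47!×12!) = 1119487075980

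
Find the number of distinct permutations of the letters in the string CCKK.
4! / (2! × 2!) = 6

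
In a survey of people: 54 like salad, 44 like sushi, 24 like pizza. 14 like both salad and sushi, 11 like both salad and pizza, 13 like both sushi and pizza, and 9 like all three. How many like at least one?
|A∪B∪C| = 54+44+24-14-11-13+9 = 93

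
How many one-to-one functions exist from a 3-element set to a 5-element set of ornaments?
P(5,3) = 5!/(5-3)! = 60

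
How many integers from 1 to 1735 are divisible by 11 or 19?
⌊1735/11⌋ + ⌊1735/19⌋ - ⌊1735/209⌋ = 157 + 91 - 8 = 240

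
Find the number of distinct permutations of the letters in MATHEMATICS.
11! / (2! × 2! × 2! × 1! × 1! × 1! × 1! × 1!) = 4989600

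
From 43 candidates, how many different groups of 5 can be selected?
C(43,5) = 43!/(5!×38!) = 962598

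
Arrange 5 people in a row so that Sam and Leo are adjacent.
Treat as block: (5-1)! × 2! = 24 × 2 = 48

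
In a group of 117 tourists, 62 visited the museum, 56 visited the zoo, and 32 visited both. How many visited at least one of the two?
|A∪B| = |A| + |B| - |A∩B| = 62 + 56 - 32 = 86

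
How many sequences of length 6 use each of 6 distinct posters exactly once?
6! = 720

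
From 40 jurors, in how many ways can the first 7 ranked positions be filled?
P(40,7) = 40!/(40-7)! = 93963542400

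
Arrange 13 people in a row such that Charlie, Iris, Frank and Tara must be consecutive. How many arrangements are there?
Treat the 4 as one block: (13-4+1)! × 4! = 3628800 × 24 = 87091200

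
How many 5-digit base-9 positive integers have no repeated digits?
First digit: 8 choices (nonzero). Then descending: 8 × 8 × 7 × 6 × 5 = 13440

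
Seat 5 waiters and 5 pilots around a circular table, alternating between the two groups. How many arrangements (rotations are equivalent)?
Fix one of the waiters: (5-1)! ways for the remaining waiters, × 5! ways for the pilots = 24 × 120 = 2880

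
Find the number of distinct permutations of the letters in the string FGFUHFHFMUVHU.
13! / (4! × 1! × 3! × 1! × 3! × 1!) = 7207200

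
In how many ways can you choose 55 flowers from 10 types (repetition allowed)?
C(55+10-1, 10-1) = C(64, 9) = 27540584512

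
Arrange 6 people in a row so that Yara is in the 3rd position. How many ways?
Fix one position: (6-1)! = 120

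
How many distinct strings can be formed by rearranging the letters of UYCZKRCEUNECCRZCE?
17! / (2! × 2! × 1! × 2! × 3! × 1! × 1! × 5!) = 61751289600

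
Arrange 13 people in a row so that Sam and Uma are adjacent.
Treat as block: (13-1)! × 2! = 479001600 × 2 = 958003200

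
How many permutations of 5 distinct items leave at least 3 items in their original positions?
Exactly j fixed points: C(5,j)·!(5-j); sum over j ≥ 3 (derangement numbers via !m = (m-1)·(!(m-1) + !(m-2)): !0..!2 = 1, 0, 1). Σ_{j=3}^{5} C(5,j)·!(5-j) = C(5,3)·!2 + C(5,4)·!1 + C(5,5)·!0 = 10·1 + 5·0 + 1·1 = 11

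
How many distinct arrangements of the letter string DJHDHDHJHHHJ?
12! / (3! × 3! × 6!) = 18480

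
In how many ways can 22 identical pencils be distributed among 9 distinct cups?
C(22+9-1, 9-1) = C(30, 8) = 5852925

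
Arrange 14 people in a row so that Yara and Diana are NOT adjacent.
Total - adjacent = 14! - (14-1)!×2 = 87178291200 - 12454041600 = 74724249600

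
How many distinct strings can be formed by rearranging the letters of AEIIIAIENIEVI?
13! / (6! × 2! × 3! × 1! × 1!) = 720720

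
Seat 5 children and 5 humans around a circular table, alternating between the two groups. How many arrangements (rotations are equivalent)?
Fix one of the children: (5-1)! ways for the remaining children, × 5! ways for the humans = 24 × 120 = 2880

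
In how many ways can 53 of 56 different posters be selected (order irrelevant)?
C(56,53) = 56!/(53!×3!) = 27720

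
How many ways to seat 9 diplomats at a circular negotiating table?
Circular: fix one position, arrange the rest. (9-1)! = 40320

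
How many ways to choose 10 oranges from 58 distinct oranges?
C(58,10) = 58!/(10!×48!) = 52179482355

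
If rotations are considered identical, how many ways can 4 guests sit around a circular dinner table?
Circular: fix one position, arrange the rest. (4-1)! = 6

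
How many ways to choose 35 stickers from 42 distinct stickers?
C(42,35) = 42!/(35!×7!) = 26978328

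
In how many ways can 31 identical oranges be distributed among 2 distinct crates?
C(31+2-1, 2-1) = C(32, 1) = 32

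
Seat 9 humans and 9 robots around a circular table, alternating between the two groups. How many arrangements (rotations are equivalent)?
Fix one of the humans: (9-1)! ways for the remaining humans, × 9! ways for the robots = 40320 × 362880 = 14631321600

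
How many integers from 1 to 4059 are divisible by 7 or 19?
⌊4059/7⌋ + ⌊4059/19⌋ - ⌊4059/133⌋ = 579 + 213 - 30 = 762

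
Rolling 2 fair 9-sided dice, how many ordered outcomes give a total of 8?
Coefficient of x^8 in (x + x² + ... + x^9)^2. By inclusion-exclusion on dice exceeding 9: Σ_j (-1)^j C(2,j)·C(8-1-9j, 1) = C(2,0)·C(7,1) = 1·7 = 7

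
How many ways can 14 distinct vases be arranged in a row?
14! = 87178291200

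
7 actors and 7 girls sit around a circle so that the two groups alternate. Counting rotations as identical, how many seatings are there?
Fix one of the actors: (7-1)! ways for the remaining actors, × 7! ways for the girls = 720 × 5040 = 3628800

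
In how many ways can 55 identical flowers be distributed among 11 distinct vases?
C(55+11-1, 11-1) = C(65, 10) = 179013799328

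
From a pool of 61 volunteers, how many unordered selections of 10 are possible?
C(61,10) = 61!/(10!×51!) = 90177170226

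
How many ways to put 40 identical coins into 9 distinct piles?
C(40+9-1, 9-1) = C(48, 8) = 377348994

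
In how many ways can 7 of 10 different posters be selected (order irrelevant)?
C(10,7) = 10!/(7!×3!) = 120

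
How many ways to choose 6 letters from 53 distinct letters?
C(53,6) = 53!/(6!×47!) = 22957480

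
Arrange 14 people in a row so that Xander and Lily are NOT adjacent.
Total - adjacent = 14! - (14-1)!×2 = 87178291200 - 12454041600 = 74724249600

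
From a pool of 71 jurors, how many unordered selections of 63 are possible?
C(71,63) = 71!/(63!×8!) = 10639125640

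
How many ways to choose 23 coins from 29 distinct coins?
C(29,23) = 29!/(23!×6!) = 475020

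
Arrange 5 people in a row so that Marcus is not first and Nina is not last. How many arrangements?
By inclusion-exclusion: 5! - 2×(5-1)! + (5-2)! = 120 - 48 + 6 = 78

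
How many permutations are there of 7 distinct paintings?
7! = 5040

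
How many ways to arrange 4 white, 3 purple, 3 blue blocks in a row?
10! / (4! × 3! × 3!) = 4200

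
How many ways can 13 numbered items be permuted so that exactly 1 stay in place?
Choose the 1 fixed point C(13,1) = 13, derange the rest: !12 = Σ_{j=0}^{12} (-1)^j·12!/j! = 479001600 - 479001600 + 239500800 - 79833600 + 19958400 - 3991680 + 665280 - 95040 + 11880 - 1320 + 132 - 12 + 1 = 176214841. Product = 13 × 176214841 = 2290792933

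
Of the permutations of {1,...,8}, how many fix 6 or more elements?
Exactly j fixed points: C(8,j)·!(8-j); sum over j ≥ 6 (derangement numbers via !m = (m-1)·(!(m-1) + !(m-2)): !0..!2 = 1, 0, 1). Σ_{j=6}^{8} C(8,j)·!(8-j) = C(8,6)·!2 + C(8,7)·!1 + C(8,8)·!0 = 28·1 + 8·0 + 1·1 = 29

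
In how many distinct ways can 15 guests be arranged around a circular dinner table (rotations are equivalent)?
Circular: fix one position, arrange the rest. (15-1)! = 87178291200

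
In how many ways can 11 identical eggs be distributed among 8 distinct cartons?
C(11+8-1, 8-1) = C(18, 7) = 31824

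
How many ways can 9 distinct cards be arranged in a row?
9! = 362880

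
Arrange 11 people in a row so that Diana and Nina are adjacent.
Treat as block: (11-1)! × 2! = 3628800 × 2 = 7257600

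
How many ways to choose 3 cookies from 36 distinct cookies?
C(36,3) = 36!/(3!×33!) = 7140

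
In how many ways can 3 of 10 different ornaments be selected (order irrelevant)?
C(10,3) = 10!/(3!×7!) = 120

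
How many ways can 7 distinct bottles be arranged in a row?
7! = 5040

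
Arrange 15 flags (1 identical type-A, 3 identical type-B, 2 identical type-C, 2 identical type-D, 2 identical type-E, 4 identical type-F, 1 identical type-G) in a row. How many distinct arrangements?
15! / (1! × 3! × 2! × 2! × 2! × 4! × 1!) = 1135134000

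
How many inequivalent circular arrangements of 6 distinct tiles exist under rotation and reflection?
(6-1)!/2 = 120/2 = 60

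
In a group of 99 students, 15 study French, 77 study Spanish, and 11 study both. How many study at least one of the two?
|A∪B| = |A| + |B| - |A∩B| = 15 + 77 - 11 = 81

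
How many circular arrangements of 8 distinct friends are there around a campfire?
Circular: fix one position, arrange the rest. (8-1)! = 5040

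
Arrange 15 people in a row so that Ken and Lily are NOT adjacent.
Total - adjacent = 15! - (15-1)!×2 = 1307674368000 - 174356582400 = 1133317785600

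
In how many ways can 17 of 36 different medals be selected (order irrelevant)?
C(36,17) = 36!/(17!×19!) = 8597496600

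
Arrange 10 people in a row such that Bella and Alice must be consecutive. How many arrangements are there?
Treat the 2 as one block: (10-2+1)! × 2! = 362880 × 2 = 725760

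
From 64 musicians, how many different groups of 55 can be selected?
C(64,55) = 64!/(55!×9!) = 27540584512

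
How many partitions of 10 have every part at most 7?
Let r_j(i) = number of partitions of i into parts ≤ j, for i = 0..10. r_1(i) = 1 for all i; r_j(i) = r_{j-1}(i) + r_j(i-j). Rows j = 2..7: ≤2: 1 1 2 2 3 3 4 4 5 5 6; ≤3: 1 1 2 3 4 5 7 8 10 12 14; ≤4: 1 1 2 3 5 6 9 11 15 18 23; ≤5: 1 1 2 3 5 7 10 13 18 23 30; ≤6: 1 1 2 3 5 7 11 14 20 26 35; ≤7: 1 1 2 3 5 7 11 15 21 28 38. r_7(10) = 38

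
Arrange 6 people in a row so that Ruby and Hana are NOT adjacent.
Total - adjacent = 6! - (6-1)!×2 = 720 - 240 = 480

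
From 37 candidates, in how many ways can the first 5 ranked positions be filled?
P(37,5) = 37!/(37-5)! = 52307640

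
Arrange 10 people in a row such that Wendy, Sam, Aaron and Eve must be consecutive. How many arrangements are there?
Treat the 4 as one block: (10-4+1)! × 4! = 5040 × 24 = 120960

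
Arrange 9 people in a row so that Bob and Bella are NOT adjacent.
Total - adjacent = 9! - (9-1)!×2 = 362880 - 80640 = 282240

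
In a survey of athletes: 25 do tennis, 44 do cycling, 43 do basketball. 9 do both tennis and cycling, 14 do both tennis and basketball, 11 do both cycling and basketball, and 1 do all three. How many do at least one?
|A∪B∪C| = 25+44+43-9-14-11+1 = 79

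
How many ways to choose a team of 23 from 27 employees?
C(27,23) = 27!/(23!×4!) = 17550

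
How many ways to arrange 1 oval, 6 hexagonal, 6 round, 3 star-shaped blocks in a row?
16! / (1! × 6! × 6! × 3!) = 6726720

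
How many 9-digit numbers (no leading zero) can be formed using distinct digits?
First digit: 9 choices (nonzero). Then descending: 9 × 9 × 8 × 7 × 6 × 5 × 4 × 3 × 2 = 3265920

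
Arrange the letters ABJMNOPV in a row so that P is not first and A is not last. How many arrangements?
By inclusion-exclusion: 8! - 2×(8-1)! + (8-2)! = 40320 - 10080 + 720 = 30960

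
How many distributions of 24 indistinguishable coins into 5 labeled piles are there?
C(24+5-1, 5-1) = C(28, 4) = 20475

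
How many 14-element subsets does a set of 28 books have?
C(28,14) = 28!/(14!×14!) = 40116600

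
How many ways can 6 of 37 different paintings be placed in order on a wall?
P(37,6) = 37!/(37-6)! = 1673844480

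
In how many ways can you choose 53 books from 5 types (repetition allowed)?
C(53+5-1, 5-1) = C(57, 4) = 395010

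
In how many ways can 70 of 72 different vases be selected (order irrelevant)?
C(72,70) = 72!/(70!×2!) = 2556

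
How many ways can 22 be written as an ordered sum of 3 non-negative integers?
C(22+3-1, 3-1) = C(24, 2) = 276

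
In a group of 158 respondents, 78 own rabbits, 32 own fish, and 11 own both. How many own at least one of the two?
|A∪B| = |A| + |B| - |A∩B| = 78 + 32 - 11 = 99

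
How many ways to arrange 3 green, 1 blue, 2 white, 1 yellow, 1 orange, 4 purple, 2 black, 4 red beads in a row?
18! / (3! × 1! × 2! × 1! × 1! × 4! × 2! × 4!) = 463134672000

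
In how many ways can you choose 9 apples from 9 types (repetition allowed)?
C(9+9-1, 9-1) = C(17, 8) = 24310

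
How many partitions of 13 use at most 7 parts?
By conjugation, equals partitions of 13 into parts ≤ 7. Let r_j(i) = number of partitions of i into parts ≤ j, for i = 0..13. r_1(i) = 1 for all i; r_j(i) = r_{j-1}(i) + r_j(i-j). Rows j = 2..7: ≤2: 1 1 2 2 3 3 4 4 5 5 6 6 7 7; ≤3: 1 1 2 3 4 5 7 8 10 12 14 16 19 21; ≤4: 1 1 2 3 5 6 9 11 15 18 23 27 34 39; ≤5: 1 1 2 3 5 7 10 13 18 23 30 37 47 57; ≤6: 1 1 2 3 5 7 11 14 20 26 35 44 58 71; ≤7: 1 1 2 3 5 7 11 15 21 28 38 49 65 82. r_7(13) = 82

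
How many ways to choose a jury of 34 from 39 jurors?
C(39,34) = 39!/(34!×5!) = 575757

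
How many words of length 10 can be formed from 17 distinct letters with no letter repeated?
P(17,10) = 17!/(17-10)! = 70572902400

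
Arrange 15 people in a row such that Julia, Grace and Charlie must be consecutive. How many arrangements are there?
Treat the 3 as one block: (15-3+1)! × 3! = 6227020800 × 6 = 37362124800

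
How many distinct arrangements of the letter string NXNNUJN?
7! / (1! × 1! × 1! × 4!) = 210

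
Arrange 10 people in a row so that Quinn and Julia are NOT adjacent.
Total - adjacent = 10! - (10-1)!×2 = 3628800 - 725760 = 2903040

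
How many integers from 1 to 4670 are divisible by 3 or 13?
⌊4670/3⌋ + ⌊4670/13⌋ - ⌊4670/39⌋ = 1556 + 359 - 119 = 1796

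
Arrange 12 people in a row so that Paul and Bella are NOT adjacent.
Total - adjacent = 12! - (12-1)!×2 = 479001600 - 79833600 = 399168000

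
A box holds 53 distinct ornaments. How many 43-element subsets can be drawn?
C(53,43) = 53!/(43!×10!) = 19499099620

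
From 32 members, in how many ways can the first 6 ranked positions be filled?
P(32,6) = 32!/(32-6)! = 652458240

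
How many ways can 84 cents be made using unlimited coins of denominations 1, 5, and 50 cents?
Coefficient of x^84 in 1/(1-x^1) · 1/(1-x^5) · 1/(1-x^50). Case on j = number of 50-cent coins (j = 0..1); remainder r = 84 - 50j is made from {1,5} in ⌊r/5⌋+1 ways. r = 84, 34 → 17 + 7 = 24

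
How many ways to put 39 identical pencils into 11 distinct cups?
C(39+11-1, 11-1) = C(49, 10) = 8217822536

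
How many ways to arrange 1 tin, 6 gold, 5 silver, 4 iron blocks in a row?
16! / (1! × 6! × 5! × 4!) = 10090080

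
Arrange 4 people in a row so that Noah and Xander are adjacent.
Treat as block: (4-1)! × 2! = 6 × 2 = 12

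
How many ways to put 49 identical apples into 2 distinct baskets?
C(49+2-1, 2-1) = C(50, 1) = 50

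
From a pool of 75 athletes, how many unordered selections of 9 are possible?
C(75,9) = 75!/(9!×66!) = 125595622175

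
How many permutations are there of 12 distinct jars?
12! = 479001600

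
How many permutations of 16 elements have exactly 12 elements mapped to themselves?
Choose the 12 fixed points C(16,12) = 1820, derange the rest: !4 = Σ_{j=0}^{4} (-1)^j·4!/j! = 24 - 24 + 12 - 4 + 1 = 9. Product = 1820 × 9 = 16380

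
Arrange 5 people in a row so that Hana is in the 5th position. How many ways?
Fix one position: (5-1)! = 24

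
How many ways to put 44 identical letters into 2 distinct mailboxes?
C(44+2-1, 2-1) = C(45, 1) = 45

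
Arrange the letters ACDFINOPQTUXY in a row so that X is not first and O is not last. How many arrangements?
By inclusion-exclusion: 13! - 2×(13-1)! + (13-2)! = 6227020800 - 958003200 + 39916800 = 5308934400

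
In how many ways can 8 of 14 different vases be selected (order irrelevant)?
C(14,8) = 14!/(8!×6!) = 3003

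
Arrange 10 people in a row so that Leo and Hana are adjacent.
Treat as block: (10-1)! × 2! = 362880 × 2 = 725760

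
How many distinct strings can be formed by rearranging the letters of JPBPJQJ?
7! / (2! × 3! × 1! × 1!) = 420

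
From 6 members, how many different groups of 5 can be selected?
C(6,5) = 6!/(5!×1!) = 6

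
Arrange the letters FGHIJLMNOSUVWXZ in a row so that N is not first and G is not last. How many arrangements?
By inclusion-exclusion: 15! - 2×(15-1)! + (15-2)! = 1307674368000 - 174356582400 + 6227020800 = 1139544806400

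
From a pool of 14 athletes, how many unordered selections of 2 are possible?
C(14,2) = 14!/(2!×12!) = 91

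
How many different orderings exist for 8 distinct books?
8! = 40320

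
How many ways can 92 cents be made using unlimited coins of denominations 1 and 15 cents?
Coefficient of x^92 in 1/(1-x^1) · 1/(1-x^15). Use j coins of 15 for j = 0..⌊92/15⌋ = 6, the rest in 1s: 6 + 1 = 7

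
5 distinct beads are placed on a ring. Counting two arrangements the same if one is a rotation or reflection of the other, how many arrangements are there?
(5-1)!/2 = 24/2 = 12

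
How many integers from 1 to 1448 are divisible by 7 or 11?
⌊1448/7⌋ + ⌊1448/11⌋ - ⌊1448/77⌋ = 206 + 131 - 18 = 319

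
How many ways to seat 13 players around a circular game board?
Circular: fix one position, arrange the rest. (13-1)! = 479001600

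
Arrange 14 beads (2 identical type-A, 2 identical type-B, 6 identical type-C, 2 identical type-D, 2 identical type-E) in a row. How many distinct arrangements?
14! / (2! × 2! × 6! × 2! × 2!) = 7567560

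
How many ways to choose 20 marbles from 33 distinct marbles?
C(33,20) = 33!/(20!×13!) = 573166440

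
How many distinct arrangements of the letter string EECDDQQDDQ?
10! / (3! × 2! × 4! × 1!) = 12600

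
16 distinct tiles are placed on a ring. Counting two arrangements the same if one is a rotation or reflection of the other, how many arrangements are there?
(16-1)!/2 = 1307674368000/2 = 653837184000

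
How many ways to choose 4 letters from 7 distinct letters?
C(7,4) = 7!/(4!×3!) = 35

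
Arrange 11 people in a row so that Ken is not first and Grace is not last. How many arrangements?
By inclusion-exclusion: 11! - 2×(11-1)! + (11-2)! = 39916800 - 7257600 + 362880 = 33022080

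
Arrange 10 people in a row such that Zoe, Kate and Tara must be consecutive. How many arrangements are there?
Treat the 3 as one block: (10-3+1)! × 3! = 40320 × 6 = 241920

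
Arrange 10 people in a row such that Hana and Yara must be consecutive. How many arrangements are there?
Treat the 2 as one block: (10-2+1)! × 2! = 362880 × 2 = 725760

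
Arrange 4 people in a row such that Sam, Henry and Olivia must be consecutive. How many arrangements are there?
Treat the 3 as one block: (4-3+1)! × 3! = 2 × 6 = 12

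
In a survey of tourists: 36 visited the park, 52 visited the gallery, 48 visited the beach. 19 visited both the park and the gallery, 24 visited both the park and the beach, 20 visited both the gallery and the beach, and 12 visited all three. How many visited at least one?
|A∪B∪C| = 36+52+48-19-24-20+12 = 85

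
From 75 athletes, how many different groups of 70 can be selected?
C(75,70) = 75!/(70!×5!) = 17259390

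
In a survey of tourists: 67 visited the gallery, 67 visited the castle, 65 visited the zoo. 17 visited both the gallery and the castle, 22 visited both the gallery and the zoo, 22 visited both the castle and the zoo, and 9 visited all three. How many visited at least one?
|A∪B∪C| = 67+67+65-17-22-22+9 = 147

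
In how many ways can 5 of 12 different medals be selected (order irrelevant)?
C(12,5) = 12!/(5!×7!) = 792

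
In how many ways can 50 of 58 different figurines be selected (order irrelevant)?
C(58,50) = 58!/(50!×8!) = 1916797311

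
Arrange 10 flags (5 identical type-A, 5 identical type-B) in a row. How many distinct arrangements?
10! / (5! × 5!) = 252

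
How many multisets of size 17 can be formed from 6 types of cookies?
C(17+6-1, 6-1) = C(22, 5) = 26334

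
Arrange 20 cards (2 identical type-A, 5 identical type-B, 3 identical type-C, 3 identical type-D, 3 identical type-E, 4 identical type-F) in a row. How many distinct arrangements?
20! / (2! × 5! × 3! × 3! × 3! × 4!) = 1955457504000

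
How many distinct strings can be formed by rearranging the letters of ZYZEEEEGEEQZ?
12! / (1! × 1! × 6! × 3! × 1!) = 110880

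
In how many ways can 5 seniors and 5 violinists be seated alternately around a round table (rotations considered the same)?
Fix one of the seniors: (5-1)! ways for the remaining seniors, × 5! ways for the violinists = 24 × 120 = 2880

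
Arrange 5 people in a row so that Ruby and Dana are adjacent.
Treat as block: (5-1)! × 2! = 24 × 2 = 48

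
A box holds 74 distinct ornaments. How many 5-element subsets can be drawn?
C(74,5) = 74!/(5!×69!) = 16108764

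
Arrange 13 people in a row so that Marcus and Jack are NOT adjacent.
Total - adjacent = 13! - (13-1)!×2 = 6227020800 - 958003200 = 5269017600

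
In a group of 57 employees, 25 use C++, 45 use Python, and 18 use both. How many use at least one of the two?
|A∪B| = |A| + |B| - |A∩B| = 25 + 45 - 18 = 52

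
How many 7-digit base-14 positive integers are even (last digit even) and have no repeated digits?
Last∈{0,2,4,6,8,10,12}. Last=0: 1235520. Last nonzero: 6×12×P(12,5) = 6842880. Total = 8078400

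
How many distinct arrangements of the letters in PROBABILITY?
11! / (1! × 1! × 1! × 2! × 1! × 2! × 1! × 1! × 1!) = 9979200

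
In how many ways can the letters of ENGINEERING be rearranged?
11! / (3! × 3! × 2! × 2! × 1!) = 277200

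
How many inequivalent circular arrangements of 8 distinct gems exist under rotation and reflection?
(8-1)!/2 = 5040/2 = 2520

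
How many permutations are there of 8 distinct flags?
8! = 40320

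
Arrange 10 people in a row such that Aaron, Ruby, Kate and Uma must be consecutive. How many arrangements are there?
Treat the 4 as one block: (10-4+1)! × 4! = 5040 × 24 = 120960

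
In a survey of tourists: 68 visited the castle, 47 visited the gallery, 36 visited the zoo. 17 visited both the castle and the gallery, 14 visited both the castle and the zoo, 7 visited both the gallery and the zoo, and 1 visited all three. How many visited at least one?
|A∪B∪C| = 68+47+36-17-14-7+1 = 114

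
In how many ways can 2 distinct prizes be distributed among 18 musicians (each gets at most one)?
P(18,2) = 18!/(18-2)! = 306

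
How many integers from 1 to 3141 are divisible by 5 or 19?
⌊3141/5⌋ + ⌊3141/19⌋ - ⌊3141/95⌋ = 628 + 165 - 33 = 760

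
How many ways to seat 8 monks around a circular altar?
Circular: fix one position, arrange the rest. (8-1)! = 5040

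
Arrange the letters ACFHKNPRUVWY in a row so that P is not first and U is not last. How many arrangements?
By inclusion-exclusion: 12! - 2×(12-1)! + (12-2)! = 479001600 - 79833600 + 3628800 = 402796800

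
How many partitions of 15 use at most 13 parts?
By conjugation, equals partitions of 15 into parts ≤ 13. Let r_j(i) = number of partitions of i into parts ≤ j, for i = 0..15. r_1(i) = 1 for all i; r_j(i) = r_{j-1}(i) + r_j(i-j). Rows j = 2..13: ≤2: 1 1 2 2 3 3 4 4 5 5 6 6 7 7 8 8; ≤3: 1 1 2 3 4 5 7 8 10 12 14 16 19 21 24 27; ≤4: 1 1 2 3 5 6 9 11 15 18 23 27 34 39 47 54; ≤5: 1 1 2 3 5 7 10 13 18 23 30 37 47 57 70 84; ≤6: 1 1 2 3 5 7 11 14 20 26 35 44 58 71 90 110; ≤7: 1 1 2 3 5 7 11 15 21 28 38 49 65 82 105 131; ≤8: 1 1 2 3 5 7 11 15 22 29 40 52 70 89 116 146; ≤9: 1 1 2 3 5 7 11 15 22 30 41 54 73 94 123 157; ≤10: 1 1 2 3 5 7 11 15 22 30 42 55 75 97 128 164; ≤11: 1 1 2 3 5 7 11 15 22 30 42 56 76 99 131 169; ≤12: 1 1 2 3 5 7 11 15 22 30 42 56 77 100 133 172; ≤13: 1 1 2 3 5 7 11 15 22 30 42 56 77 101 134 174. r_13(15) = 174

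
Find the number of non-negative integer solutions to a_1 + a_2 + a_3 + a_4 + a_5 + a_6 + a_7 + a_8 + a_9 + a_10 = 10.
C(10+10-1, 10-1) = C(19, 9) = 92378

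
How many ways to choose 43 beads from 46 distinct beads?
C(46,43) = 46!/(43!×3!) = 15180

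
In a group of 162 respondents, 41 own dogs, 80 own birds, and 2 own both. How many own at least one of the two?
|A∪B| = |A| + |B| - |A∩B| = 41 + 80 - 2 = 119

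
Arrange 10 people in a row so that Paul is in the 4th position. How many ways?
Fix one position: (10-1)! = 362880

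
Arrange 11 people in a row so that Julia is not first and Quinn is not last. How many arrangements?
By inclusion-exclusion: 11! - 2×(11-1)! + (11-2)! = 39916800 - 7257600 + 362880 = 33022080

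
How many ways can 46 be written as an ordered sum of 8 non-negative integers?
C(46+8-1, 8-1) = C(53, 7) = 154143080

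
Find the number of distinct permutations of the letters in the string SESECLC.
7! / (2! × 2! × 2! × 1!) = 630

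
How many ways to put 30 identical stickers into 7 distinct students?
C(30+7-1, 7-1) = C(36, 6) = 1947792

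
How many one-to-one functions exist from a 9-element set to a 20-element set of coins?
P(20,9) = 20!/(20-9)! = 60949324800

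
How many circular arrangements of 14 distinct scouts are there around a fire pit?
Circular: fix one position, arrange the rest. (14-1)! = 6227020800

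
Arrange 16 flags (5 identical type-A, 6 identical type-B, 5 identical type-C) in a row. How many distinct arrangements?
16! / (5! × 6! × 5!) = 2018016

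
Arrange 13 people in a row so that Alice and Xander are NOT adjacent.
Total - adjacent = 13! - (13-1)!×2 = 6227020800 - 958003200 = 5269017600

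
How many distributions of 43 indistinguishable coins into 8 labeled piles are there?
C(43+8-1, 8-1) = C(50, 7) = 99884400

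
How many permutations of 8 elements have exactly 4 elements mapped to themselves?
Choose the 4 fixed points C(8,4) = 70, derange the rest: !4 = Σ_{j=0}^{4} (-1)^j·4!/j! = 24 - 24 + 12 - 4 + 1 = 9. Product = 70 × 9 = 630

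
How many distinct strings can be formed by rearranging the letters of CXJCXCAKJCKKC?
13! / (2! × 1! × 5! × 2! × 3!) = 2162160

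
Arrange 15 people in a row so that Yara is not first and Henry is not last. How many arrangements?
By inclusion-exclusion: 15! - 2×(15-1)! + (15-2)! = 1307674368000 - 174356582400 + 6227020800 = 1139544806400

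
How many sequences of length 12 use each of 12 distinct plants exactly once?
12! = 479001600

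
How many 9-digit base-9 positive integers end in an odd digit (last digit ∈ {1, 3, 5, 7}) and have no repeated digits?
Last∈{1,3,5,7}. Last=0: 0. Last nonzero: 4×7×P(7,7) = 141120. Total = 141120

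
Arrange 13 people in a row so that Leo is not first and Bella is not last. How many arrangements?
By inclusion-exclusion: 13! - 2×(13-1)! + (13-2)! = 6227020800 - 958003200 + 39916800 = 5308934400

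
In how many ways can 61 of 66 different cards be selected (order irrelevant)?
C(66,61) = 66!/(61!×5!) = 8936928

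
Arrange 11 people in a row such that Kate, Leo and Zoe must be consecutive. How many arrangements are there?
Treat the 3 as one block: (11-3+1)! × 3! = 362880 × 6 = 2177280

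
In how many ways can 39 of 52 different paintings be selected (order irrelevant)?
C(52,39) = 52!/(39!×13!) = 635013559600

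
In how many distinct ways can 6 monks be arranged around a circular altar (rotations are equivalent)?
Circular: fix one position, arrange the rest. (6-1)! = 120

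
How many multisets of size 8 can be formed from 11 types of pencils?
C(8+11-1, 11-1) = C(18, 10) = 43758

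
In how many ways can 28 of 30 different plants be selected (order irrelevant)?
C(30,28) = 30!/(28!×2!) = 435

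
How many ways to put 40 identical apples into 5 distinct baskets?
C(40+5-1, 5-1) = C(44, 4) = 135751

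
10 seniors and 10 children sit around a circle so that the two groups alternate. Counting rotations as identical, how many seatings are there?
Fix one of the seniors: (10-1)! ways for the remaining seniors, × 10! ways for the children = 362880 × 3628800 = 1316818944000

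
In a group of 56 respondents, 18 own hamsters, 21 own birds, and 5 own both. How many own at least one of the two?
|A∪B| = |A| + |B| - |A∩B| = 18 + 21 - 5 = 34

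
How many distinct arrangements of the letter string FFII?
4! / (2! × 2!) = 6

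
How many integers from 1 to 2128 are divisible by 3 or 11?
⌊2128/3⌋ + ⌊2128/11⌋ - ⌊2128/33⌋ = 709 + 193 - 64 = 838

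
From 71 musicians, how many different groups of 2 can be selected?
C(71,2) = 71!/(2!×69!) = 2485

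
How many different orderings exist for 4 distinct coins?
4! = 24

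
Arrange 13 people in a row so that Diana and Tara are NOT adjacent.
Total - adjacent = 13! - (13-1)!×2 = 6227020800 - 958003200 = 5269017600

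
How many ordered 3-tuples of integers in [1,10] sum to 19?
Coefficient of x^19 in (x + x² + ... + x^10)^3. By inclusion-exclusion on dice exceeding 10: Σ_j (-1)^j C(3,j)·C(19-1-10j, 2) = C(3,0)·C(18,2) - C(3,1)·C(8,2) = 1·153 - 3·28 = 69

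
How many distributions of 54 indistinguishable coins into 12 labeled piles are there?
C(54+12-1, 12-1) = C(65, 11) = 895068996640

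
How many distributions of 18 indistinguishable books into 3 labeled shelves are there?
C(18+3-1, 3-1) = C(20, 2) = 190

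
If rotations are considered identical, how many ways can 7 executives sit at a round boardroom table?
Circular: fix one position, arrange the rest. (7-1)! = 720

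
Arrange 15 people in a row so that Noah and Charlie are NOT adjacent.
Total - adjacent = 15! - (15-1)!×2 = 1307674368000 - 174356582400 = 1133317785600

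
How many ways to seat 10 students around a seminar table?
Circular: fix one position, arrange the rest. (10-1)! = 362880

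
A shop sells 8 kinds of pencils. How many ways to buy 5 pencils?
C(5+8-1, 8-1) = C(12, 7) = 792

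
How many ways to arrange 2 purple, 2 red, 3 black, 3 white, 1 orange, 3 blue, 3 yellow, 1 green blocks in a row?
18! / (2! × 2! × 3! × 3! × 1! × 3! × 3! × 1!) = 1235025792000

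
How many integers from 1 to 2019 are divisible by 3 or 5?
⌊2019/3⌋ + ⌊2019/5⌋ - ⌊2019/15⌋ = 673 + 403 - 134 = 942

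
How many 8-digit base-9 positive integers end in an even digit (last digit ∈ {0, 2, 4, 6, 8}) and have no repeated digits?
Last∈{0,2,4,6,8}. Last=0: 40320. Last nonzero: 4×7×P(7,6) = 141120. Total = 181440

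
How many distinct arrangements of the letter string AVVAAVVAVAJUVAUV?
16! / (7! × 2! × 6! × 1!) = 2882880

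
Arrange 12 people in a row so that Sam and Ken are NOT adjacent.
Total - adjacent = 12! - (12-1)!×2 = 479001600 - 79833600 = 399168000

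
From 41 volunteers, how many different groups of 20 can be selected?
C(41,20) = 41!/(20!×21!) = 269128937220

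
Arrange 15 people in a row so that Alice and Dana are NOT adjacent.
Total - adjacent = 15! - (15-1)!×2 = 1307674368000 - 174356582400 = 1133317785600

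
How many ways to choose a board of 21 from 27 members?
C(27,21) = 27!/(21!×6!) = 296010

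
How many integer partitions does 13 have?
Pentagonal recurrence p(n) = p(n-1) + p(n-2) - p(n-5) - p(n-7) + p(n-12) + p(n-15) - ... gives p(0..12) = 1, 1, 2, 3, 5, 7, 11, 15, 22, 30, 42, 56, 77. p(13) = p(12) + p(11) - p(8) - p(6) + p(1) = 77 + 56 - 22 - 11 + 1 = 101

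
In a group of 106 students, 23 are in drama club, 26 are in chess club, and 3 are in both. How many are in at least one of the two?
|A∪B| = |A| + |B| - |A∩B| = 23 + 26 - 3 = 46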